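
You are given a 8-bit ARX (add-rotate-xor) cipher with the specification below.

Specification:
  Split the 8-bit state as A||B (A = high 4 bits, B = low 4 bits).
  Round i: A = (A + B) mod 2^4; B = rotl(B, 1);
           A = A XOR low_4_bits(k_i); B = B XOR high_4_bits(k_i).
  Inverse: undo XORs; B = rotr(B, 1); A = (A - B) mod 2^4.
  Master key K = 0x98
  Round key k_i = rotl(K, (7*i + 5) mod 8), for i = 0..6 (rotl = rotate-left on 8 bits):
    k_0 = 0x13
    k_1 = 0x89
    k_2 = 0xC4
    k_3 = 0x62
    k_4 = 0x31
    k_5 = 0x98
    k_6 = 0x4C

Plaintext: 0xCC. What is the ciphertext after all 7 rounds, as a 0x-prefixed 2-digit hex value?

s_0 = plaintext = 0xCC
s_1 = Round(s_0, k_0) = 0xB8
s_2 = Round(s_1, k_1) = 0xA9
s_3 = Round(s_2, k_2) = 0x7F
s_4 = Round(s_3, k_3) = 0x49
s_5 = Round(s_4, k_4) = 0xC0
s_6 = Round(s_5, k_5) = 0x49
s_7 = Round(s_6, k_6) = 0x17

0x17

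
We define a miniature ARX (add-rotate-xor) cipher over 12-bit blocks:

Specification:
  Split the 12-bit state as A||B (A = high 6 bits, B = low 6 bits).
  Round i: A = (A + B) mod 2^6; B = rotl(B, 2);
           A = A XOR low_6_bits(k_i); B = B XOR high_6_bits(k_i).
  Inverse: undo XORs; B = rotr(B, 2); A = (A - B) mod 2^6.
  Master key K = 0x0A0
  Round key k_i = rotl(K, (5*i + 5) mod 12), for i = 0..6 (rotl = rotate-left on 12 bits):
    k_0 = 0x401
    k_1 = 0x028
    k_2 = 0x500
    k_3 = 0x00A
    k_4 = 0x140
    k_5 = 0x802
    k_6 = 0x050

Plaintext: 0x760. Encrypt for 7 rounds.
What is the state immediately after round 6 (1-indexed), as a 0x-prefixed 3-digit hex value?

s_0 = plaintext = 0x760
s_1 = Round(s_0, k_0) = 0xF12
s_2 = Round(s_1, k_1) = 0x989
s_3 = Round(s_2, k_2) = 0xBF0
s_4 = Round(s_3, k_3) = 0x543
s_5 = Round(s_4, k_4) = 0x609
s_6 = Round(s_5, k_5) = 0x8C4
s_7 = Round(s_6, k_6) = 0xDD1

0x8C4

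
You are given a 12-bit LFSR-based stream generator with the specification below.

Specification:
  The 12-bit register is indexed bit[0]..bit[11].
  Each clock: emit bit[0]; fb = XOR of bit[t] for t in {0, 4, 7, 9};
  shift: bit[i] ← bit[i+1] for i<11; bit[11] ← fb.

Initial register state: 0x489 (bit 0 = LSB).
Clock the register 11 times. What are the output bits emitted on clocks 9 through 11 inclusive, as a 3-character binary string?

reg_0 = 0x489
clock 1: out=1, reg = 0x244
clock 2: out=0, reg = 0x922
clock 3: out=0, reg = 0x491
clock 4: out=1, reg = 0xA48
clock 5: out=0, reg = 0xD24
clock 6: out=0, reg = 0x692
clock 7: out=0, reg = 0xB49
clock 8: out=1, reg = 0x5A4
clock 9: out=0, reg = 0xAD2
clock 10: out=0, reg = 0xD69
clock 11: out=1, reg = 0xEB4

001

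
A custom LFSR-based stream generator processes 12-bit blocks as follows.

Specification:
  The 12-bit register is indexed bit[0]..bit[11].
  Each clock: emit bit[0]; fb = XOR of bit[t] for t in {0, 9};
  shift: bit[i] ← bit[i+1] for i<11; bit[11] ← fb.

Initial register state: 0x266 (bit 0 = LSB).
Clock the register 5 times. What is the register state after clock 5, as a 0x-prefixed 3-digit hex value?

0xF93

reg_0 = 0x266
clock 1: out=0, reg = 0x933
clock 2: out=1, reg = 0xC99
clock 3: out=1, reg = 0xE4C
clock 4: out=0, reg = 0xF26
clock 5: out=0, reg = 0xF93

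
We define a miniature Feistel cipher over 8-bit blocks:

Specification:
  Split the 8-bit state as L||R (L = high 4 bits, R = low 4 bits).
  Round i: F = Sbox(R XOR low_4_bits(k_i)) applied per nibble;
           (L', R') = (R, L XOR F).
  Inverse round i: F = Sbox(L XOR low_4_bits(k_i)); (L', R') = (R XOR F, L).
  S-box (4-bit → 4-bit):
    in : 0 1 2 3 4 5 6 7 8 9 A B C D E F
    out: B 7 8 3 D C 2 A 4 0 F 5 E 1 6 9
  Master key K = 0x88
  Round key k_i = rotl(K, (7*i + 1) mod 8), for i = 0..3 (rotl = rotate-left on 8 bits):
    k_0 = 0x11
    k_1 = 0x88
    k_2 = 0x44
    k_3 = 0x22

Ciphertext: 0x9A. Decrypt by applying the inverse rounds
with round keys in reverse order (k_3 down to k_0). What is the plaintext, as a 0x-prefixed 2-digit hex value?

0xF2

s_0 = ciphertext = 0x9A
s_1 = InvRound(s_0, k_3) = 0xF9
s_2 = InvRound(s_1, k_2) = 0xCF
s_3 = InvRound(s_2, k_1) = 0x2C
s_4 = InvRound(s_3, k_0) = 0xF2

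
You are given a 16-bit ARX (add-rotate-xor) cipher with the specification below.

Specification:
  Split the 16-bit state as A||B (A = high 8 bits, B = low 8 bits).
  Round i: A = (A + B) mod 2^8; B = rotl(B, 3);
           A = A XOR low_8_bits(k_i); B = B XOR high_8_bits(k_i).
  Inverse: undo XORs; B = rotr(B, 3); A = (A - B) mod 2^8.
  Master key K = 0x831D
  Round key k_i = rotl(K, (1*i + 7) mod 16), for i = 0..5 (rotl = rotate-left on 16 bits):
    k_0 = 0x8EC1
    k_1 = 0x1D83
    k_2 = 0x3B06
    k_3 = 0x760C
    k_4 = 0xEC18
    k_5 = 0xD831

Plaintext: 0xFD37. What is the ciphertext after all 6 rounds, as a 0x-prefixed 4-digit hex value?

0xC41E

s_0 = plaintext = 0xFD37
s_1 = Round(s_0, k_0) = 0xF537
s_2 = Round(s_1, k_1) = 0xAFA4
s_3 = Round(s_2, k_2) = 0x551E
s_4 = Round(s_3, k_3) = 0x7F86
s_5 = Round(s_4, k_4) = 0x1DD8
s_6 = Round(s_5, k_5) = 0xC41E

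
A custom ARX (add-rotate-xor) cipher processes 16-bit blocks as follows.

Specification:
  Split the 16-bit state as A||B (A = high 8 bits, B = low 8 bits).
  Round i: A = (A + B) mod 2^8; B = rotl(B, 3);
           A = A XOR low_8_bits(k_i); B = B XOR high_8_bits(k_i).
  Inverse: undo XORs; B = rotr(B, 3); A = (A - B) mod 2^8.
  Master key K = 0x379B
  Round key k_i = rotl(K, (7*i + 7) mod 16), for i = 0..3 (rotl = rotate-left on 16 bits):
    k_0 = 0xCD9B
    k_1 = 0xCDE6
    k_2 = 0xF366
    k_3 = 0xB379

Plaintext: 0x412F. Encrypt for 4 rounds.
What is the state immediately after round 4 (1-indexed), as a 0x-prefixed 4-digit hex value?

0x4E36

s_0 = plaintext = 0x412F
s_1 = Round(s_0, k_0) = 0xEBB4
s_2 = Round(s_1, k_1) = 0x7968
s_3 = Round(s_2, k_2) = 0x87B0
s_4 = Round(s_3, k_3) = 0x4E36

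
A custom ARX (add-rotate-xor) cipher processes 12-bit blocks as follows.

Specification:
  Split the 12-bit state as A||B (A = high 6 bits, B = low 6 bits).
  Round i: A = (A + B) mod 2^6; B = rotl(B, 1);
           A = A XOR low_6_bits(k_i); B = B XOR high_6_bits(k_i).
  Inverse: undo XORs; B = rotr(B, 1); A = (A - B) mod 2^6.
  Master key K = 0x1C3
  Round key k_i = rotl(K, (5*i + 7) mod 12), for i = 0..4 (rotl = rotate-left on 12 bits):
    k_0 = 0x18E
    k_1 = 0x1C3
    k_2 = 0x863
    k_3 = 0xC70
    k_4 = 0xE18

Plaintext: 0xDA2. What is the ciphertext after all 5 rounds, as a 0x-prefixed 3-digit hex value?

0xE55

s_0 = plaintext = 0xDA2
s_1 = Round(s_0, k_0) = 0x583
s_2 = Round(s_1, k_1) = 0x681
s_3 = Round(s_2, k_2) = 0xE23
s_4 = Round(s_3, k_3) = 0xAF6
s_5 = Round(s_4, k_4) = 0xE55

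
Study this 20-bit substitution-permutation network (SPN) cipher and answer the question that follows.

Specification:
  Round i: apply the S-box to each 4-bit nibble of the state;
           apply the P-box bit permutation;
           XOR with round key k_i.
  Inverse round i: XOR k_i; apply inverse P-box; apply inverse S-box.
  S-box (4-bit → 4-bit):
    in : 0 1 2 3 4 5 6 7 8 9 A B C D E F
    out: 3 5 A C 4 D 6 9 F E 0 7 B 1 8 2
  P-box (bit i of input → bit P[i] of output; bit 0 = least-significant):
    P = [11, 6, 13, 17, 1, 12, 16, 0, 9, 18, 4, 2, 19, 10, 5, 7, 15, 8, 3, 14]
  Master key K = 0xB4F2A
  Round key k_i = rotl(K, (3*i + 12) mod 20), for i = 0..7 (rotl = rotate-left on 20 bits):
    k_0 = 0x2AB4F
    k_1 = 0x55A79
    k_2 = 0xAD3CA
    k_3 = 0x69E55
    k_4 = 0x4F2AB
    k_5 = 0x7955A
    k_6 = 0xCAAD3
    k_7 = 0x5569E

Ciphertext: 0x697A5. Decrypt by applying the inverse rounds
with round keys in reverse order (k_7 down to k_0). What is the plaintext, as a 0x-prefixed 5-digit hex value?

s_0 = ciphertext = 0x697A5
s_1 = InvRound(s_0, k_7) = 0x8445E
s_2 = InvRound(s_1, k_6) = 0x52CE1
s_3 = InvRound(s_2, k_5) = 0xB34C5
s_4 = InvRound(s_3, k_4) = 0x5BC12
s_5 = InvRound(s_4, k_3) = 0xAA759
s_6 = InvRound(s_5, k_2) = 0xE24C4
s_7 = InvRound(s_6, k_1) = 0x38595
s_8 = InvRound(s_7, k_0) = 0x4211B

0x4211B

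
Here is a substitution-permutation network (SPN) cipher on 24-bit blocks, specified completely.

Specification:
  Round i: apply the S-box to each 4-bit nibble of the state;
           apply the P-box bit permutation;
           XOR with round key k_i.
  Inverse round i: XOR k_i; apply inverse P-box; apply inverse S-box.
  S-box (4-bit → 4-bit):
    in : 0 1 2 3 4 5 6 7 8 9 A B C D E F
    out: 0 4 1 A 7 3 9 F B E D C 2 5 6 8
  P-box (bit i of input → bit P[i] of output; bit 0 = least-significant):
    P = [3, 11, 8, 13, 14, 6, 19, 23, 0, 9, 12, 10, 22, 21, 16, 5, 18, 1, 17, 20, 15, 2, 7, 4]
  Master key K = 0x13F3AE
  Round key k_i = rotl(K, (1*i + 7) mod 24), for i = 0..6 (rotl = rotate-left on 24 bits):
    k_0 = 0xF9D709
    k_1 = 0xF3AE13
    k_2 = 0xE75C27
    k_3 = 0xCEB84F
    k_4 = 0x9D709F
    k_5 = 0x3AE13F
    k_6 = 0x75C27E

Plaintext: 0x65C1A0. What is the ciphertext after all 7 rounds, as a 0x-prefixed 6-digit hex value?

0xCBB9E0

s_0 = plaintext = 0x65C1A0
s_1 = Round(s_0, k_0) = 0x55071B
s_2 = Round(s_1, k_1) = 0xFF1914
s_3 = Round(s_2, k_2) = 0xFE433F
s_4 = Round(s_3, k_3) = 0x2D9E1D
s_5 = Round(s_4, k_4) = 0xB2E3B7
s_6 = Round(s_5, k_5) = 0x97CEA7
s_7 = Round(s_6, k_6) = 0xCBB9E0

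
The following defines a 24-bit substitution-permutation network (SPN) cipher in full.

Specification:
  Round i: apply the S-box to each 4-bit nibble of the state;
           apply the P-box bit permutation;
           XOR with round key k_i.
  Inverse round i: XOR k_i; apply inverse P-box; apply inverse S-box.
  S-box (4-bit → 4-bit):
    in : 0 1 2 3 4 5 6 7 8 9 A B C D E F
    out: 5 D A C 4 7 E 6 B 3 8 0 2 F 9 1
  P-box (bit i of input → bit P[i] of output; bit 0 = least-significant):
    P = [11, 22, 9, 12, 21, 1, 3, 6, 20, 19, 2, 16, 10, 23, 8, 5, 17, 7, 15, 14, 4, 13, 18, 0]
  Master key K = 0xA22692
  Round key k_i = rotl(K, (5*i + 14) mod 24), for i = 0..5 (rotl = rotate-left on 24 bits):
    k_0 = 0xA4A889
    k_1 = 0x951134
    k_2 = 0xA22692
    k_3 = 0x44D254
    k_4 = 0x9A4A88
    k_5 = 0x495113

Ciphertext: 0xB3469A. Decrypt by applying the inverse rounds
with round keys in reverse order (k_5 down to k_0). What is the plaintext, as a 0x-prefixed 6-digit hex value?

0x13D7BA

s_0 = ciphertext = 0xB3469A
s_1 = InvRound(s_0, k_5) = 0xA95906
s_2 = InvRound(s_1, k_4) = 0xB94153
s_3 = InvRound(s_2, k_3) = 0x347D96
s_4 = InvRound(s_3, k_2) = 0x4E70B1
s_5 = InvRound(s_4, k_1) = 0x287DBC
s_6 = InvRound(s_5, k_0) = 0x13D7BA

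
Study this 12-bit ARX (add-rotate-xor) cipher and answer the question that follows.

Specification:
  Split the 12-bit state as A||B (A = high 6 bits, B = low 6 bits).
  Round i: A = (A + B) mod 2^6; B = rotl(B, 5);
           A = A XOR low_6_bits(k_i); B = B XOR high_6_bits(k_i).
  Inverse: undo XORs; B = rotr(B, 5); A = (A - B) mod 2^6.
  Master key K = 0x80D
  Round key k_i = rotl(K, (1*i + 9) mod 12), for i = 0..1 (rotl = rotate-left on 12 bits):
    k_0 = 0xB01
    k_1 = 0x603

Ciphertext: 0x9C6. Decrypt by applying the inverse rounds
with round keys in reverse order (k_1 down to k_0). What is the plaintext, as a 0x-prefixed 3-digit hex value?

s_0 = ciphertext = 0x9C6
s_1 = InvRound(s_0, k_1) = 0xA3C
s_2 = InvRound(s_1, k_0) = 0x260

0x260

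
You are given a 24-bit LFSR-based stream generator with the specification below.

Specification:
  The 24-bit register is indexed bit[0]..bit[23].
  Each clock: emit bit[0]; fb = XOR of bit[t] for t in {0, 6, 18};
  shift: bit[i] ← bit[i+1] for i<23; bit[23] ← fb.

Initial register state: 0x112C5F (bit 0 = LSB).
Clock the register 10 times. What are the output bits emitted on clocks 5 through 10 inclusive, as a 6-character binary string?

reg_0 = 0x112C5F
clock 1: out=1, reg = 0x08962F
clock 2: out=1, reg = 0x844B17
clock 3: out=1, reg = 0x42258B
clock 4: out=1, reg = 0xA112C5
clock 5: out=1, reg = 0x508962
clock 6: out=0, reg = 0xA844B1
clock 7: out=1, reg = 0xD42258
clock 8: out=0, reg = 0x6A112C
clock 9: out=0, reg = 0x350896
clock 10: out=0, reg = 0x9A844B

101000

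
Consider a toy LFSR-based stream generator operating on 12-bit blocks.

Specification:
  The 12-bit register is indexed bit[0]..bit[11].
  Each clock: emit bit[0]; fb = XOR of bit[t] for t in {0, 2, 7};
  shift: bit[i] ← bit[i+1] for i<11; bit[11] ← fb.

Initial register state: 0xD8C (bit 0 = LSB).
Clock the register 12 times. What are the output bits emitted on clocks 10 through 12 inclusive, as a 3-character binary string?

reg_0 = 0xD8C
clock 1: out=0, reg = 0x6C6
clock 2: out=0, reg = 0x363
clock 3: out=1, reg = 0x9B1
clock 4: out=1, reg = 0x4D8
clock 5: out=0, reg = 0xA6C
clock 6: out=0, reg = 0xD36
clock 7: out=0, reg = 0xE9B
clock 8: out=1, reg = 0x74D
clock 9: out=1, reg = 0x3A6
clock 10: out=0, reg = 0x1D3
clock 11: out=1, reg = 0x0E9
clock 12: out=1, reg = 0x074

011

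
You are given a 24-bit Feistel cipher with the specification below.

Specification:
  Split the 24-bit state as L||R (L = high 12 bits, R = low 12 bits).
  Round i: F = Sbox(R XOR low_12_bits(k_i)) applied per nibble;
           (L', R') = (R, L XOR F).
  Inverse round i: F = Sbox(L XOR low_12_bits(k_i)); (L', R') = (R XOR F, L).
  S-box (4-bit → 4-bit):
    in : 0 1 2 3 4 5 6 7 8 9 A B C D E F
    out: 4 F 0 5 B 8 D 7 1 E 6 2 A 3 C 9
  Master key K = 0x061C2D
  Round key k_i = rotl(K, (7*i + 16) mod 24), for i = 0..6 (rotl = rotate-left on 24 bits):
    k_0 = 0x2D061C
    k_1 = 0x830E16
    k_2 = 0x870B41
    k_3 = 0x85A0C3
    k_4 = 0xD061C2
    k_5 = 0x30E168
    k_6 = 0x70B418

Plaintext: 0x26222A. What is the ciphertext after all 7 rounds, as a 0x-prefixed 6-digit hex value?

s_0 = plaintext = 0x26222A
s_1 = Round(s_0, k_0) = 0x22A93F
s_2 = Round(s_1, k_1) = 0x93F524
s_3 = Round(s_2, k_2) = 0x5245E7
s_4 = Round(s_3, k_3) = 0x5E7D2F
s_5 = Round(s_4, k_4) = 0xD2FF24
s_6 = Round(s_5, k_5) = 0xF24195
s_7 = Round(s_6, k_6) = 0x195737

0x195737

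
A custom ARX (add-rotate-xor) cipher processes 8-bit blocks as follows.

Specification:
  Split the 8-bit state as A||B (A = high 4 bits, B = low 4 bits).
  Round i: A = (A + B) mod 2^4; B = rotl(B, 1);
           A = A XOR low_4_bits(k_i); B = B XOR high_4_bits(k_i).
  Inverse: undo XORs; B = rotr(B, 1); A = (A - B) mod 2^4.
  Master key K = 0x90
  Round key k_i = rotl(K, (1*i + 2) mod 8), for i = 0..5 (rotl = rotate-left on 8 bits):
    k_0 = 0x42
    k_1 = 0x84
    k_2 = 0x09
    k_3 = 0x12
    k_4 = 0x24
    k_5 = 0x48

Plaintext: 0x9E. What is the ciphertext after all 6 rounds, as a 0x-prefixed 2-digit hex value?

0x9F

s_0 = plaintext = 0x9E
s_1 = Round(s_0, k_0) = 0x59
s_2 = Round(s_1, k_1) = 0xAB
s_3 = Round(s_2, k_2) = 0xC7
s_4 = Round(s_3, k_3) = 0x1F
s_5 = Round(s_4, k_4) = 0x4D
s_6 = Round(s_5, k_5) = 0x9F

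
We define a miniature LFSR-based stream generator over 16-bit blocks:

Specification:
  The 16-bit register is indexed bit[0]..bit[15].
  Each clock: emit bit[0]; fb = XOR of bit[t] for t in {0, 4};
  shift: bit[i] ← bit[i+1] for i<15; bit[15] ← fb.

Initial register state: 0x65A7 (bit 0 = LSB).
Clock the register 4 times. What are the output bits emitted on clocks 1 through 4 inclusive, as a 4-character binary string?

1110

reg_0 = 0x65A7
clock 1: out=1, reg = 0xB2D3
clock 2: out=1, reg = 0x5969
clock 3: out=1, reg = 0xACB4
clock 4: out=0, reg = 0xD65A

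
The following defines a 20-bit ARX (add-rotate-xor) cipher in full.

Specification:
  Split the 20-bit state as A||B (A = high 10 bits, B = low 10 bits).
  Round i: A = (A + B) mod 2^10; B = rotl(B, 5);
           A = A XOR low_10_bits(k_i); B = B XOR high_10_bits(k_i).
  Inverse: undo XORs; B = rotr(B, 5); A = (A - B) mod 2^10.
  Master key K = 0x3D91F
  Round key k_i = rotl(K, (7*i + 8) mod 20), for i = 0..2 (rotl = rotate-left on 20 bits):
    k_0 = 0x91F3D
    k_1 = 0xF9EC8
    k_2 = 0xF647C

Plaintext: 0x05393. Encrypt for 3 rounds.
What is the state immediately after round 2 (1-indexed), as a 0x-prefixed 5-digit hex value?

0x87486

s_0 = plaintext = 0x05393
s_1 = Round(s_0, k_0) = 0x2683B
s_2 = Round(s_1, k_1) = 0x87486
s_3 = Round(s_2, k_2) = 0xB7F1D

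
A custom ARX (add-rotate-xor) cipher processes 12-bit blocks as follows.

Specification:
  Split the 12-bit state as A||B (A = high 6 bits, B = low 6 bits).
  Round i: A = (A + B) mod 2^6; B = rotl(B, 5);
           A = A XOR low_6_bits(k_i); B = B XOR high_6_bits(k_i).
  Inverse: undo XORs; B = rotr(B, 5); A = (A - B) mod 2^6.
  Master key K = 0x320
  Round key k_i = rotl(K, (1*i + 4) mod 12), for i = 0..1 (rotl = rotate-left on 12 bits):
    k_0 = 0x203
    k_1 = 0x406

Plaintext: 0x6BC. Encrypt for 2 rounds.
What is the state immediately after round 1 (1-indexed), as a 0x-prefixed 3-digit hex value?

s_0 = plaintext = 0x6BC
s_1 = Round(s_0, k_0) = 0x556
s_2 = Round(s_1, k_1) = 0xB5B

0x556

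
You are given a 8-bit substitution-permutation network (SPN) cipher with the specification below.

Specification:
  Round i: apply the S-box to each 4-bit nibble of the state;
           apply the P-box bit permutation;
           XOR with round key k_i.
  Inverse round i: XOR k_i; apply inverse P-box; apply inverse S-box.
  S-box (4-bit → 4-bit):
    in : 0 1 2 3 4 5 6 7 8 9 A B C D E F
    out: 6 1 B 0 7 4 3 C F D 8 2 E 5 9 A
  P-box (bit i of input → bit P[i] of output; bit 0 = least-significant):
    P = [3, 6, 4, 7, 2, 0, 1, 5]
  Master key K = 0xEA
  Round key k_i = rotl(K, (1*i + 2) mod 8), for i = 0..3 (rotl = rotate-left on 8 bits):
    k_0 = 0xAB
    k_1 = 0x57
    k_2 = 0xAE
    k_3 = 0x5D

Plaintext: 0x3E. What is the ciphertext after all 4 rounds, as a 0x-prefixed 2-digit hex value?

s_0 = plaintext = 0x3E
s_1 = Round(s_0, k_0) = 0x23
s_2 = Round(s_1, k_1) = 0x72
s_3 = Round(s_2, k_2) = 0x44
s_4 = Round(s_3, k_3) = 0x02

0x02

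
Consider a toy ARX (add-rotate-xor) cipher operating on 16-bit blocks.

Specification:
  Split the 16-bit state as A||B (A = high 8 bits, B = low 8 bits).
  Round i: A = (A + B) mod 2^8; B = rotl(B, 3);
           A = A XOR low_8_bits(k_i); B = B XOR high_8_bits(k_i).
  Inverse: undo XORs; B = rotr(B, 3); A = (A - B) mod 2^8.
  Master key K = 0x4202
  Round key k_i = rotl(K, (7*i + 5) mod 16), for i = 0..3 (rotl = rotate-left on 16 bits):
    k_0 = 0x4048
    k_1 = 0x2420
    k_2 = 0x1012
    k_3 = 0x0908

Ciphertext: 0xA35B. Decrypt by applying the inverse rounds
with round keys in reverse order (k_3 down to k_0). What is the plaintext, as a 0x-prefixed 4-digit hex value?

s_0 = ciphertext = 0xA35B
s_1 = InvRound(s_0, k_3) = 0x614A
s_2 = InvRound(s_1, k_2) = 0x284B
s_3 = InvRound(s_2, k_1) = 0x1BED
s_4 = InvRound(s_3, k_0) = 0x9EB5

0x9EB5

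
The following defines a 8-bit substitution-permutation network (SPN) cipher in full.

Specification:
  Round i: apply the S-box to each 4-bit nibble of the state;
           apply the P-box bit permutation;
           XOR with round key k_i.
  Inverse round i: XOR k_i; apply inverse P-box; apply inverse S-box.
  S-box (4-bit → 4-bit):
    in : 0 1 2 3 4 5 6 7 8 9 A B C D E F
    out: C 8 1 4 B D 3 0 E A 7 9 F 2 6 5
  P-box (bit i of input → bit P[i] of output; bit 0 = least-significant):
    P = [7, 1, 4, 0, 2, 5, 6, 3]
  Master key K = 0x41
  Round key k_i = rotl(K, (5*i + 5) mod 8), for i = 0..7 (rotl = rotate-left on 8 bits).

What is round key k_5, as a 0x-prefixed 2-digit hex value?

K = 0x41
k_0 = rotl(K, (5*0+5) mod 8) = rotl(K, 5) = 0x28
k_1 = rotl(K, (5*1+5) mod 8) = rotl(K, 2) = 0x05
k_2 = rotl(K, (5*2+5) mod 8) = rotl(K, 7) = 0xA0
k_3 = rotl(K, (5*3+5) mod 8) = rotl(K, 4) = 0x14
k_4 = rotl(K, (5*4+5) mod 8) = rotl(K, 1) = 0x82
k_5 = rotl(K, (5*5+5) mod 8) = rotl(K, 6) = 0x50

0x50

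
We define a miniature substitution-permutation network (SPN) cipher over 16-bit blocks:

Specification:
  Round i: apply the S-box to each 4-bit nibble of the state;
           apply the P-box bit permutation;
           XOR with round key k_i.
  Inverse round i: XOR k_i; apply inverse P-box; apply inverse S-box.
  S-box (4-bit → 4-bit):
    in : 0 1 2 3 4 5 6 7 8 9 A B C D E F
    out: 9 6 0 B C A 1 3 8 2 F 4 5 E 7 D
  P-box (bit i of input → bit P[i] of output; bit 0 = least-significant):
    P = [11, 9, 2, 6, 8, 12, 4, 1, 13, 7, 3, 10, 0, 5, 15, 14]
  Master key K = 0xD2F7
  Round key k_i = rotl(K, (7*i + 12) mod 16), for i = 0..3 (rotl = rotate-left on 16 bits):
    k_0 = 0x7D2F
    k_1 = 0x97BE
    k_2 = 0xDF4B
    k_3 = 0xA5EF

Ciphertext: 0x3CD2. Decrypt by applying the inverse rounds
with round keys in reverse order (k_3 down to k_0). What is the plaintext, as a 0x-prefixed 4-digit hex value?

s_0 = ciphertext = 0x3CD2
s_1 = InvRound(s_0, k_3) = 0xEBEC
s_2 = InvRound(s_1, k_2) = 0x735B
s_3 = InvRound(s_2, k_1) = 0xA324
s_4 = InvRound(s_3, k_0) = 0xF457

0xF457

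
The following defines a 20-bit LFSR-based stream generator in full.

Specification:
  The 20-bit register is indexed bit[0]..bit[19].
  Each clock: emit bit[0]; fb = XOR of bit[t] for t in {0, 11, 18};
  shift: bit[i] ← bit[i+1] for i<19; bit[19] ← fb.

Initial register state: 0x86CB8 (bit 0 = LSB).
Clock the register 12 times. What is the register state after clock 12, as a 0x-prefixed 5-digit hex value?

reg_0 = 0x86CB8
clock 1: out=0, reg = 0xC365C
clock 2: out=0, reg = 0xE1B2E
clock 3: out=0, reg = 0x70D97
clock 4: out=1, reg = 0xB86CB
clock 5: out=1, reg = 0xDC365
clock 6: out=1, reg = 0x6E1B2
clock 7: out=0, reg = 0xB70D9
clock 8: out=1, reg = 0xDB86C
clock 9: out=0, reg = 0x6DC36
clock 10: out=0, reg = 0x36E1B
clock 11: out=1, reg = 0x1B70D
clock 12: out=1, reg = 0x8DB86

0x8DB86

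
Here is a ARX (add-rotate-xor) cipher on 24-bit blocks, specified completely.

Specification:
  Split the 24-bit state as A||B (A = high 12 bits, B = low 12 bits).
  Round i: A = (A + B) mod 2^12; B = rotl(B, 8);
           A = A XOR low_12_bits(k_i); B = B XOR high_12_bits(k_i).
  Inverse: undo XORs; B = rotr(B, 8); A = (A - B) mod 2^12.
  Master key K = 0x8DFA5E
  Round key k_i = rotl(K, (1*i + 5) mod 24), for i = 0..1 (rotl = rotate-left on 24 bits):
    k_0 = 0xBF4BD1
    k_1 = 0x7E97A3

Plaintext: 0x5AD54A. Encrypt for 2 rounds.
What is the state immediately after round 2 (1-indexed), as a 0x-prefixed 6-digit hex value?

s_0 = plaintext = 0x5AD54A
s_1 = Round(s_0, k_0) = 0x1261A0
s_2 = Round(s_1, k_1) = 0x5657F3

0x5657F3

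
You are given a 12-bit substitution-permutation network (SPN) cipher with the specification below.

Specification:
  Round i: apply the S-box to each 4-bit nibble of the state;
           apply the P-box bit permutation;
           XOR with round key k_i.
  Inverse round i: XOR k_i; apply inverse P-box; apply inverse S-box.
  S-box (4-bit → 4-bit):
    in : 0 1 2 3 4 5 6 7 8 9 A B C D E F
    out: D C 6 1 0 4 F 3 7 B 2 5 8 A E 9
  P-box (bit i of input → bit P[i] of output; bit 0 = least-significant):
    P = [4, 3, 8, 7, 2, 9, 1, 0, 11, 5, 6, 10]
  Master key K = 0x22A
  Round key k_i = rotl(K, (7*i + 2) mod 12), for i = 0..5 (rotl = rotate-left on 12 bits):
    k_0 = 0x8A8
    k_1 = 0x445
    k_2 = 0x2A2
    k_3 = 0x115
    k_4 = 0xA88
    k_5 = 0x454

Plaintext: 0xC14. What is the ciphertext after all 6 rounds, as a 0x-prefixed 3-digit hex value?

s_0 = plaintext = 0xC14
s_1 = Round(s_0, k_0) = 0xCAB
s_2 = Round(s_1, k_1) = 0x355
s_3 = Round(s_2, k_2) = 0xBA0
s_4 = Round(s_3, k_3) = 0xAC5
s_5 = Round(s_4, k_4) = 0xBA9
s_6 = Round(s_5, k_5) = 0xE8C

0xE8C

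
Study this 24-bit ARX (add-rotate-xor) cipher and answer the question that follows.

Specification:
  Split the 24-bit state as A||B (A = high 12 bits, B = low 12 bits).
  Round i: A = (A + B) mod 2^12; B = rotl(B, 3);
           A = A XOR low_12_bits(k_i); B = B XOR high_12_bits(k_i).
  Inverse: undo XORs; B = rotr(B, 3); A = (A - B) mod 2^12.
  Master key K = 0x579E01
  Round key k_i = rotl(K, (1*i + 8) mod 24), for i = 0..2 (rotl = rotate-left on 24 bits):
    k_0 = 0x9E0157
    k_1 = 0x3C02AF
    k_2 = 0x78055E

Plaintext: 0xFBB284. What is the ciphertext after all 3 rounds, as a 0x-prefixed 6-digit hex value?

0x40A9F6

s_0 = plaintext = 0xFBB284
s_1 = Round(s_0, k_0) = 0x368DC1
s_2 = Round(s_1, k_1) = 0x386DCE
s_3 = Round(s_2, k_2) = 0x40A9F6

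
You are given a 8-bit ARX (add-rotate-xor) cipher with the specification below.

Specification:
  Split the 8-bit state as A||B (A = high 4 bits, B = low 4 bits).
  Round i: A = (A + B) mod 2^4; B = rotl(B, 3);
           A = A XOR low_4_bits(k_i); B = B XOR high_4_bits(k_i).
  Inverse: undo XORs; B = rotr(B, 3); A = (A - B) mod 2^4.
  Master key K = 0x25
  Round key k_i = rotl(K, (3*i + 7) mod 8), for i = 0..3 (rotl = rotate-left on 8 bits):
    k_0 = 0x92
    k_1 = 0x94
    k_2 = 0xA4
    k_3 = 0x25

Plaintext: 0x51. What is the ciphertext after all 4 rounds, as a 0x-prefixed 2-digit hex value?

s_0 = plaintext = 0x51
s_1 = Round(s_0, k_0) = 0x41
s_2 = Round(s_1, k_1) = 0x11
s_3 = Round(s_2, k_2) = 0x62
s_4 = Round(s_3, k_3) = 0xD3

0xD3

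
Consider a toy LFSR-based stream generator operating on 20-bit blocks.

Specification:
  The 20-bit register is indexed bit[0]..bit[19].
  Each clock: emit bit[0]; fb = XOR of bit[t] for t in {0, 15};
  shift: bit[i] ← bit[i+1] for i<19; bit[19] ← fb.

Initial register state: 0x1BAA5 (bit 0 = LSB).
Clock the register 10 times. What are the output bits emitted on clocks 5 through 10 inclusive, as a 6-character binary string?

010101

reg_0 = 0x1BAA5
clock 1: out=1, reg = 0x0DD52
clock 2: out=0, reg = 0x86EA9
clock 3: out=1, reg = 0xC3754
clock 4: out=0, reg = 0x61BAA
clock 5: out=0, reg = 0x30DD5
clock 6: out=1, reg = 0x986EA
clock 7: out=0, reg = 0xCC375
clock 8: out=1, reg = 0x661BA
clock 9: out=0, reg = 0x330DD
clock 10: out=1, reg = 0x9986E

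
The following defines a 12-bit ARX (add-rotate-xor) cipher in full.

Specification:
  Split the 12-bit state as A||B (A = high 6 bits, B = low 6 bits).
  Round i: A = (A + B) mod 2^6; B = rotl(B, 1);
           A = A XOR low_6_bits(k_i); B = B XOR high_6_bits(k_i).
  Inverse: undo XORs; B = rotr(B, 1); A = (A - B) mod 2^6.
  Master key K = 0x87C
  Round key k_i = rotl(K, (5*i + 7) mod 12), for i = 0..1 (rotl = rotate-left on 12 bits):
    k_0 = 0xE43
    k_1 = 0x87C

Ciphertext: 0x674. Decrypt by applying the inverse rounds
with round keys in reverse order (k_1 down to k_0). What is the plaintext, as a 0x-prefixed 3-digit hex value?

0x3E9

s_0 = ciphertext = 0x674
s_1 = InvRound(s_0, k_1) = 0xEEA
s_2 = InvRound(s_1, k_0) = 0x3E9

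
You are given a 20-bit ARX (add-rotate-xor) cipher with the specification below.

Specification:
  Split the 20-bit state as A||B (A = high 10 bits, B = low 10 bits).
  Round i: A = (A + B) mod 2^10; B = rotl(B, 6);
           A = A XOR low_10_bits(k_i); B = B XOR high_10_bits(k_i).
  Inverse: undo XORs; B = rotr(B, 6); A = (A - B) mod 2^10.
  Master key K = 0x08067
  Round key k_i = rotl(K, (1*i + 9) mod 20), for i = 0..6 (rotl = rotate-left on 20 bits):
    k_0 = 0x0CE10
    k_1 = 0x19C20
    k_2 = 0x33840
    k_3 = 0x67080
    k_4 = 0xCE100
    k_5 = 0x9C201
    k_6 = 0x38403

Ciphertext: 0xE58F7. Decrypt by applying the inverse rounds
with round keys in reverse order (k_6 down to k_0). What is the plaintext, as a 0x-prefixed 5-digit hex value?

s_0 = ciphertext = 0xE58F7
s_1 = InvRound(s_0, k_6) = 0x8D560
s_2 = InvRound(s_1, k_5) = 0xCA10C
s_3 = InvRound(s_2, k_4) = 0xB8348
s_4 = InvRound(s_3, k_3) = 0x4554B
s_5 = InvRound(s_4, k_2) = 0x3FC56
s_6 = InvRound(s_5, k_1) = 0x73F10
s_7 = InvRound(s_6, k_0) = 0x68E3C

0x68E3C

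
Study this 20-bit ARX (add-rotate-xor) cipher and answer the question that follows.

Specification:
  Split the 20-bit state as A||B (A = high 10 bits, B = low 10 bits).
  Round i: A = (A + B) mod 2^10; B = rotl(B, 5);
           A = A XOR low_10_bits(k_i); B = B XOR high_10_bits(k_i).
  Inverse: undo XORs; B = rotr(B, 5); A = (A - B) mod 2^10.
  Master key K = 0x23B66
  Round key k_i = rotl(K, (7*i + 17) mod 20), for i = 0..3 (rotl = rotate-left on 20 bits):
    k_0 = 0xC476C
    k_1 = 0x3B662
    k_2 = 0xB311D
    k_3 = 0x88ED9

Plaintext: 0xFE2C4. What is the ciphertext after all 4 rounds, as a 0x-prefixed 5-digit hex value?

0x67BA4

s_0 = plaintext = 0xFE2C4
s_1 = Round(s_0, k_0) = 0x74387
s_2 = Round(s_1, k_1) = 0xCD411
s_3 = Round(s_2, k_2) = 0x96CEC
s_4 = Round(s_3, k_3) = 0x67BA4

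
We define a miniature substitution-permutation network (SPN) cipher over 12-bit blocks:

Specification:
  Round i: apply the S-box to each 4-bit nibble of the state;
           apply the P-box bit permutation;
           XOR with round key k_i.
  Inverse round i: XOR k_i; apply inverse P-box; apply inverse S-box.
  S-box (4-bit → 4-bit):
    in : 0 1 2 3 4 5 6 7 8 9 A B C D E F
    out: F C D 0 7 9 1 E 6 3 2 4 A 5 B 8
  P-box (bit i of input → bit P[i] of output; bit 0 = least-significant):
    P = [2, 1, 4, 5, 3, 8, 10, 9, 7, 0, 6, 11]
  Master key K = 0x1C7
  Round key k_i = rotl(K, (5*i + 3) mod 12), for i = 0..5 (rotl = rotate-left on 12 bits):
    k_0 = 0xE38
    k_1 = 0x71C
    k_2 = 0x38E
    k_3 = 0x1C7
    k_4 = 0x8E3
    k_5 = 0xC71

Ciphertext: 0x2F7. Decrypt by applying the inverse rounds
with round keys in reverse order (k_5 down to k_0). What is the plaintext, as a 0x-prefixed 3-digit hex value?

0xF71

s_0 = ciphertext = 0x2F7
s_1 = InvRound(s_0, k_5) = 0x519
s_2 = InvRound(s_1, k_4) = 0x247
s_3 = InvRound(s_2, k_3) = 0x6C3
s_4 = InvRound(s_3, k_2) = 0x846
s_5 = InvRound(s_4, k_1) = 0x108
s_6 = InvRound(s_5, k_0) = 0xF71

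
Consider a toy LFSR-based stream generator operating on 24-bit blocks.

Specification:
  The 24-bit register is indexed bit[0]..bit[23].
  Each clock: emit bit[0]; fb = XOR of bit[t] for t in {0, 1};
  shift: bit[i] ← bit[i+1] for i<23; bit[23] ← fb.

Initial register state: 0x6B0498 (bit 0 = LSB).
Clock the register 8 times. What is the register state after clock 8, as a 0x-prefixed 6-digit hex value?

reg_0 = 0x6B0498
clock 1: out=0, reg = 0x35824C
clock 2: out=0, reg = 0x1AC126
clock 3: out=0, reg = 0x8D6093
clock 4: out=1, reg = 0x46B049
clock 5: out=1, reg = 0xA35824
clock 6: out=0, reg = 0x51AC12
clock 7: out=0, reg = 0xA8D609
clock 8: out=1, reg = 0xD46B04

0xD46B04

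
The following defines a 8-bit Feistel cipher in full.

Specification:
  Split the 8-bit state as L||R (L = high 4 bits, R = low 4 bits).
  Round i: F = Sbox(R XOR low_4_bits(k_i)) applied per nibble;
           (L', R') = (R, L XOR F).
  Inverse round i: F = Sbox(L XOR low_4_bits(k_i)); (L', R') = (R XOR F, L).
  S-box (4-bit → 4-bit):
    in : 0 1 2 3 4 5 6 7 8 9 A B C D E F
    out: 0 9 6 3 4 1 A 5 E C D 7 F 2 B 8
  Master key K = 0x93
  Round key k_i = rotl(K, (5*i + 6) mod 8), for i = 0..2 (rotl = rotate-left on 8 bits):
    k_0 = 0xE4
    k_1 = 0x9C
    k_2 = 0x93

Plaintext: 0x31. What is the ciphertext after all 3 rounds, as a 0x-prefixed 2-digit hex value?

0xAE

s_0 = plaintext = 0x31
s_1 = Round(s_0, k_0) = 0x12
s_2 = Round(s_1, k_1) = 0x2A
s_3 = Round(s_2, k_2) = 0xAE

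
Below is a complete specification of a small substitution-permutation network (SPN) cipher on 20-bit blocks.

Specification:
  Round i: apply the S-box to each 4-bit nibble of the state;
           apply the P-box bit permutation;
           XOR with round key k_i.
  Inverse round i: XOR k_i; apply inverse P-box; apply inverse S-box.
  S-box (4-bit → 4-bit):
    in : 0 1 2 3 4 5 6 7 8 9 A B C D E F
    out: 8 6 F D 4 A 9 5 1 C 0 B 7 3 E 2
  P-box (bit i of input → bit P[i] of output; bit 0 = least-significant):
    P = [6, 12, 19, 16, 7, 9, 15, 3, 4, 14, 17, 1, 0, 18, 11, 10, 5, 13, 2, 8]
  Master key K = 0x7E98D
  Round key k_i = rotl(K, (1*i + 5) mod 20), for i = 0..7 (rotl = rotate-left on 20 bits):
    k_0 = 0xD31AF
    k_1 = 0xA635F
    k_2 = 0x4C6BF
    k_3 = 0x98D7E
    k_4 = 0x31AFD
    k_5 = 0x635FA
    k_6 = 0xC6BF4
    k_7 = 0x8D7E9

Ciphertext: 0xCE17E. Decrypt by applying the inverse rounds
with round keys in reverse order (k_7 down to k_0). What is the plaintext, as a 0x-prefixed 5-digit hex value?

0x317AD

s_0 = ciphertext = 0xCE17E
s_1 = InvRound(s_0, k_7) = 0x1B6DF
s_2 = InvRound(s_1, k_6) = 0x6259E
s_3 = InvRound(s_2, k_5) = 0x7AAAD
s_4 = InvRound(s_3, k_4) = 0xFF84D
s_5 = InvRound(s_4, k_3) = 0xBB2AF
s_6 = InvRound(s_5, k_2) = 0xF5CAE
s_7 = InvRound(s_6, k_1) = 0xB28DB
s_8 = InvRound(s_7, k_0) = 0x317AD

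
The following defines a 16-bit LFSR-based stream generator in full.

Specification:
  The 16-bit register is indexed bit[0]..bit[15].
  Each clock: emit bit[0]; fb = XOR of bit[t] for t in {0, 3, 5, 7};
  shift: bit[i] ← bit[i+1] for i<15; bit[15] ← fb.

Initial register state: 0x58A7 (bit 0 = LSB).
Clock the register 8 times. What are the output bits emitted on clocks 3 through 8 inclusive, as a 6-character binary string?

100101

reg_0 = 0x58A7
clock 1: out=1, reg = 0xAC53
clock 2: out=1, reg = 0xD629
clock 3: out=1, reg = 0xEB14
clock 4: out=0, reg = 0x758A
clock 5: out=0, reg = 0x3AC5
clock 6: out=1, reg = 0x1D62
clock 7: out=0, reg = 0x8EB1
clock 8: out=1, reg = 0xC758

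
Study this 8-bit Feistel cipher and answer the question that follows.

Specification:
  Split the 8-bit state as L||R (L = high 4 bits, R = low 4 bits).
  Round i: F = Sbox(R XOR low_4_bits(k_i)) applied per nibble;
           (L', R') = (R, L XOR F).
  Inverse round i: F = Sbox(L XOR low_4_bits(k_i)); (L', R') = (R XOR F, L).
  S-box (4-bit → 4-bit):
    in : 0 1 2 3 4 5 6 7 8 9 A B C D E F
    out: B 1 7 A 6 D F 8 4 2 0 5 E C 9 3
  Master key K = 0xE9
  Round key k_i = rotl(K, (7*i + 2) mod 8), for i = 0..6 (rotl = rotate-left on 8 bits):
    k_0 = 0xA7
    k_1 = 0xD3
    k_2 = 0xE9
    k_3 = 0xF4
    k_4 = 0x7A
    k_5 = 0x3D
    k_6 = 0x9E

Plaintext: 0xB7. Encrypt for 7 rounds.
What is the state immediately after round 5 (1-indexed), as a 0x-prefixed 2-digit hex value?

s_0 = plaintext = 0xB7
s_1 = Round(s_0, k_0) = 0x70
s_2 = Round(s_1, k_1) = 0x0D
s_3 = Round(s_2, k_2) = 0xD6
s_4 = Round(s_3, k_3) = 0x6A
s_5 = Round(s_4, k_4) = 0xAD
s_6 = Round(s_5, k_5) = 0xD1
s_7 = Round(s_6, k_6) = 0x1E

0xAD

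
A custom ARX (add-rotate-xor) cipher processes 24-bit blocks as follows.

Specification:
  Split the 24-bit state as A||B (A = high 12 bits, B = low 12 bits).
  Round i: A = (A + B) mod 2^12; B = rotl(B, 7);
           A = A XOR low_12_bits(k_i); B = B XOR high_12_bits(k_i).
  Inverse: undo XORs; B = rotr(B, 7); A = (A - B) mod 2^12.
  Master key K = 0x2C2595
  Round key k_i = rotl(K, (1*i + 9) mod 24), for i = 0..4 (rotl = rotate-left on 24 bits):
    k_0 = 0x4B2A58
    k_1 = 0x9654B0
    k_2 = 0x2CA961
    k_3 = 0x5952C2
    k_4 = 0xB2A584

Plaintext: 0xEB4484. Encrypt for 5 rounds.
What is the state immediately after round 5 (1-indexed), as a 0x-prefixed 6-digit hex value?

0x2D78E4

s_0 = plaintext = 0xEB4484
s_1 = Round(s_0, k_0) = 0x960696
s_2 = Round(s_1, k_1) = 0xB46251
s_3 = Round(s_2, k_2) = 0x4F6A58
s_4 = Round(s_3, k_3) = 0xD8C9C7
s_5 = Round(s_4, k_4) = 0x2D78E4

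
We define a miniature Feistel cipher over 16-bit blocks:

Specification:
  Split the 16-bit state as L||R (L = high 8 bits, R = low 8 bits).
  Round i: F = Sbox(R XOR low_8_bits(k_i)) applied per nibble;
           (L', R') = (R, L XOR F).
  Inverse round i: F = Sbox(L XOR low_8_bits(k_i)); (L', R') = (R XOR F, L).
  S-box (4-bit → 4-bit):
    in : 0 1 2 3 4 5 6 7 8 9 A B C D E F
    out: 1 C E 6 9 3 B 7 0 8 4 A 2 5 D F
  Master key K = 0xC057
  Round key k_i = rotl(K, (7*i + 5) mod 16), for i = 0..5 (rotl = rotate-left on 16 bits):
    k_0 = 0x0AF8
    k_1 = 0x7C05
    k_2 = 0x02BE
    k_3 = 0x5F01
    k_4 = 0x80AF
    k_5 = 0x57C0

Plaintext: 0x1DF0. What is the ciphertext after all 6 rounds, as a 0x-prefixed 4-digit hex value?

s_0 = plaintext = 0x1DF0
s_1 = Round(s_0, k_0) = 0xF00D
s_2 = Round(s_1, k_1) = 0x0DE0
s_3 = Round(s_2, k_2) = 0xE030
s_4 = Round(s_3, k_3) = 0x308C
s_5 = Round(s_4, k_4) = 0x8CD6
s_6 = Round(s_5, k_5) = 0xD647

0xD647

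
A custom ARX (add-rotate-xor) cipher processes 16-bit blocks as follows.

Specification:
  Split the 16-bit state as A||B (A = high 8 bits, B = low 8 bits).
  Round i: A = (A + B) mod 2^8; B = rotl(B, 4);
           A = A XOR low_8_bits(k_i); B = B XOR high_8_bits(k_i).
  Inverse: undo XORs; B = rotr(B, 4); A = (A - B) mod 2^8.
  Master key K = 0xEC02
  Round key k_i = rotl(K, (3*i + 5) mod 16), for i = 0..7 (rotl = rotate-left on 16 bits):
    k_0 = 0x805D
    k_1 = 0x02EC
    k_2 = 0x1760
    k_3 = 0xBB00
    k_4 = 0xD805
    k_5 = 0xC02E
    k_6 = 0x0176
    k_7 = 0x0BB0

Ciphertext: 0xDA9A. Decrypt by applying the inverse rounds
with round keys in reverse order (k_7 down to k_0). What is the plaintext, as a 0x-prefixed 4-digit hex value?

0x2D0C

s_0 = ciphertext = 0xDA9A
s_1 = InvRound(s_0, k_7) = 0x5119
s_2 = InvRound(s_1, k_6) = 0xA681
s_3 = InvRound(s_2, k_5) = 0x7414
s_4 = InvRound(s_3, k_4) = 0xA5CC
s_5 = InvRound(s_4, k_3) = 0x2E77
s_6 = InvRound(s_5, k_2) = 0x4806
s_7 = InvRound(s_6, k_1) = 0x6440
s_8 = InvRound(s_7, k_0) = 0x2D0C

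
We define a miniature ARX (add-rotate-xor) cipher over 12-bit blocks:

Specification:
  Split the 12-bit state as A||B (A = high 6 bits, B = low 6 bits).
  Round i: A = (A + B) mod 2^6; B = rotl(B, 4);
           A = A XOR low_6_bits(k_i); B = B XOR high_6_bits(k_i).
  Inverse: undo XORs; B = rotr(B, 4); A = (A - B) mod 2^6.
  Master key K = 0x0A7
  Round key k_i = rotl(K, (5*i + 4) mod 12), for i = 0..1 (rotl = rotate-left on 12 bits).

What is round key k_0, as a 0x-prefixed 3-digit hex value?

0xA70

K = 0x0A7
k_0 = rotl(K, (5*0+4) mod 12) = rotl(K, 4) = 0xA70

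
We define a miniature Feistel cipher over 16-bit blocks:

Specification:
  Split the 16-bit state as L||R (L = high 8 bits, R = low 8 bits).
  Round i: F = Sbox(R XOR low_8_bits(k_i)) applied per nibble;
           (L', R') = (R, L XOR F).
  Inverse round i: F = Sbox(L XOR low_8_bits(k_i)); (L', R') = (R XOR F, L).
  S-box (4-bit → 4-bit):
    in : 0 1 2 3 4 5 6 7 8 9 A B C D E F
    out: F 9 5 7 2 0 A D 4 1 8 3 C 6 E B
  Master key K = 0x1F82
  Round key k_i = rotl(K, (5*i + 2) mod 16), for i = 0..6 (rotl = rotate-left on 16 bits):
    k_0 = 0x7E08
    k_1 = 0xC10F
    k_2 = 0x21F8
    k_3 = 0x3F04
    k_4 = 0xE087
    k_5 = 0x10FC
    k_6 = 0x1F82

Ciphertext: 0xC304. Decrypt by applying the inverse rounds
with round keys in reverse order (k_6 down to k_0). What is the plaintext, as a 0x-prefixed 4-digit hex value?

0xCB01

s_0 = ciphertext = 0xC304
s_1 = InvRound(s_0, k_6) = 0x2DC3
s_2 = InvRound(s_1, k_5) = 0xAA2D
s_3 = InvRound(s_2, k_4) = 0x7BAA
s_4 = InvRound(s_3, k_3) = 0x717B
s_5 = InvRound(s_4, k_2) = 0x3A71
s_6 = InvRound(s_5, k_1) = 0x013A
s_7 = InvRound(s_6, k_0) = 0xCB01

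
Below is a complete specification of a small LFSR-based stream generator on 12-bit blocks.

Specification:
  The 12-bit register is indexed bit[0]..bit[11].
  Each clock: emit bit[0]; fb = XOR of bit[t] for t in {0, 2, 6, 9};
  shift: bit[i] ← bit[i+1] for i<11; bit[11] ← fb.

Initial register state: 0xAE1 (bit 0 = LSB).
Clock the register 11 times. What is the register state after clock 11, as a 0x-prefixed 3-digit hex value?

0x39F

reg_0 = 0xAE1
clock 1: out=1, reg = 0xD70
clock 2: out=0, reg = 0xEB8
clock 3: out=0, reg = 0xF5C
clock 4: out=0, reg = 0xFAE
clock 5: out=0, reg = 0x7D7
clock 6: out=1, reg = 0x3EB
clock 7: out=1, reg = 0x9F5
clock 8: out=1, reg = 0xCFA
clock 9: out=0, reg = 0xE7D
clock 10: out=1, reg = 0x73E
clock 11: out=0, reg = 0x39F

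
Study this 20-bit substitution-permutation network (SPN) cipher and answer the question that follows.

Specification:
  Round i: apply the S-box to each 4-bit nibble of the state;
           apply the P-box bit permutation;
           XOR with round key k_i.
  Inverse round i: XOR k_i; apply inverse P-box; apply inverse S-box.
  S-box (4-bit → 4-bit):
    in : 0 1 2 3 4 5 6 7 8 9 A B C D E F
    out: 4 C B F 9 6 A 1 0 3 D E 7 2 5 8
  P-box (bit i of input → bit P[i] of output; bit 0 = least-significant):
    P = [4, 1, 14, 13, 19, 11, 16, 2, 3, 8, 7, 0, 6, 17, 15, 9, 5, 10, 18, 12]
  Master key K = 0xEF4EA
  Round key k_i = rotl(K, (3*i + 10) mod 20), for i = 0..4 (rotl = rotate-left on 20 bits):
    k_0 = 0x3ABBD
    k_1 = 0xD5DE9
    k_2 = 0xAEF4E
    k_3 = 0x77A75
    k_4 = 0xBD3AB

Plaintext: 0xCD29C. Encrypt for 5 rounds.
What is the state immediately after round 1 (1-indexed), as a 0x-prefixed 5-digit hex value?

0xDE686

s_0 = plaintext = 0xCD29C
s_1 = Round(s_0, k_0) = 0xDE686
s_2 = Round(s_1, k_1) = 0xDF8AA
s_3 = Round(s_2, k_2) = 0x3895A
s_4 = Round(s_3, k_3) = 0x2074D
s_5 = Round(s_4, k_4) = 0x34785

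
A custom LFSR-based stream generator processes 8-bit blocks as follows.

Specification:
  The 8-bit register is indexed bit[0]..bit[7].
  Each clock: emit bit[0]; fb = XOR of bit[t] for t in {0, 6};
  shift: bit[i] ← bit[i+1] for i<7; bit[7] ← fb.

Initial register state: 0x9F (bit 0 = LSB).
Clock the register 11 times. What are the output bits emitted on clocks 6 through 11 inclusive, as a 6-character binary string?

reg_0 = 0x9F
clock 1: out=1, reg = 0xCF
clock 2: out=1, reg = 0x67
clock 3: out=1, reg = 0x33
clock 4: out=1, reg = 0x99
clock 5: out=1, reg = 0xCC
clock 6: out=0, reg = 0xE6
clock 7: out=0, reg = 0xF3
clock 8: out=1, reg = 0x79
clock 9: out=1, reg = 0x3C
clock 10: out=0, reg = 0x1E
clock 11: out=0, reg = 0x0F

001100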